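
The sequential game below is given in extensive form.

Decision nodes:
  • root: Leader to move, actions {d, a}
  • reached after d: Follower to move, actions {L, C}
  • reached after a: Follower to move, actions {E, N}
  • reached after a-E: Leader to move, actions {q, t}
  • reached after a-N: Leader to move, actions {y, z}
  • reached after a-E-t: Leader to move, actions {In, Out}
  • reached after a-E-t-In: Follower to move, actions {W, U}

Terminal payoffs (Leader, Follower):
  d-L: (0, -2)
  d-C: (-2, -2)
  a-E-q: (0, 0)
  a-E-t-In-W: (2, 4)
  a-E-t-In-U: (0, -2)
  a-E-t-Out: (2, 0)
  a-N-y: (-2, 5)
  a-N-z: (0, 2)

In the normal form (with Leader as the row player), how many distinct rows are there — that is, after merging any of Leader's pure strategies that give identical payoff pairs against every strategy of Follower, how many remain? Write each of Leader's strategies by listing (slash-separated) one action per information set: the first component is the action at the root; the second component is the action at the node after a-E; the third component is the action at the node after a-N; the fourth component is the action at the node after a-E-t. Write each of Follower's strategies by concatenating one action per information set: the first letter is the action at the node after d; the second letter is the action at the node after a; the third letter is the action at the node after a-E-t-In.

Leader has 16 pure strategies: d/q/y/In, d/q/y/Out, d/q/z/In, d/q/z/Out, d/t/y/In, d/t/y/Out, d/t/z/In, d/t/z/Out, a/q/y/In, a/q/y/Out, a/q/z/In, a/q/z/Out, a/t/y/In, a/t/y/Out, a/t/z/In, a/t/z/Out. Columns: LEW, LEU, LNW, LNU, CEW, CEU, CNW, CNU.
{d/q/y/In, d/q/y/Out, d/q/z/In, d/q/z/Out, d/t/y/In, d/t/y/Out, d/t/z/In, d/t/z/Out} → row (0,-2) (0,-2) (0,-2) (0,-2) (-2,-2) (-2,-2) (-2,-2) (-2,-2)
{a/q/y/In, a/q/y/Out} → row (0,0) (0,0) (-2,5) (-2,5) (0,0) (0,0) (-2,5) (-2,5)
{a/q/z/In, a/q/z/Out} → row (0,0) (0,0) (0,2) (0,2) (0,0) (0,0) (0,2) (0,2)
{a/t/y/In} → row (2,4) (0,-2) (-2,5) (-2,5) (2,4) (0,-2) (-2,5) (-2,5)
{a/t/y/Out} → row (2,0) (2,0) (-2,5) (-2,5) (2,0) (2,0) (-2,5) (-2,5)
{a/t/z/In} → row (2,4) (0,-2) (0,2) (0,2) (2,4) (0,-2) (0,2) (0,2)
{a/t/z/Out} → row (2,0) (2,0) (0,2) (0,2) (2,0) (2,0) (0,2) (0,2)
That's 7 distinct rows out of 16 strategies.

7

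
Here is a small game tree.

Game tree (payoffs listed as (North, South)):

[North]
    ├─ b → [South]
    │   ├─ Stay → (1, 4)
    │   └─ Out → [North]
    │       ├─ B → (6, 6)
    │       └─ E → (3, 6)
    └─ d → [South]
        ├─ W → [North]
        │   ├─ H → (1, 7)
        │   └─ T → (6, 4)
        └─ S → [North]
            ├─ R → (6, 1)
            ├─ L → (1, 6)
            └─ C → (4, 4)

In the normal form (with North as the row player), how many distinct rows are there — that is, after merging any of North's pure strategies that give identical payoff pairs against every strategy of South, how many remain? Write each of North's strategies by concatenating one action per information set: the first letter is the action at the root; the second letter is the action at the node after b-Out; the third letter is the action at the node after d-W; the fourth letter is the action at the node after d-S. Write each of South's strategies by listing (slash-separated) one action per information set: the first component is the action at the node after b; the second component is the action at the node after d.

North has 24 pure strategies: bBHR, bBHL, bBHC, bBTR, bBTL, bBTC, bEHR, bEHL, bEHC, bETR, bETL, bETC, dBHR, dBHL, dBHC, dBTR, dBTL, dBTC, dEHR, dEHL, dEHC, dETR, dETL, dETC. Columns: Stay/W, Stay/S, Out/W, Out/S.
{bBHR, bBHL, bBHC, bBTR, bBTL, bBTC} → row (1,4) (1,4) (6,6) (6,6)
{bEHR, bEHL, bEHC, bETR, bETL, bETC} → row (1,4) (1,4) (3,6) (3,6)
{dBHR, dEHR} → row (1,7) (6,1) (1,7) (6,1)
{dBHL, dEHL} → row (1,7) (1,6) (1,7) (1,6)
{dBHC, dEHC} → row (1,7) (4,4) (1,7) (4,4)
{dBTR, dETR} → row (6,4) (6,1) (6,4) (6,1)
{dBTL, dETL} → row (6,4) (1,6) (6,4) (1,6)
{dBTC, dETC} → row (6,4) (4,4) (6,4) (4,4)
That's 8 distinct rows out of 24 strategies.

8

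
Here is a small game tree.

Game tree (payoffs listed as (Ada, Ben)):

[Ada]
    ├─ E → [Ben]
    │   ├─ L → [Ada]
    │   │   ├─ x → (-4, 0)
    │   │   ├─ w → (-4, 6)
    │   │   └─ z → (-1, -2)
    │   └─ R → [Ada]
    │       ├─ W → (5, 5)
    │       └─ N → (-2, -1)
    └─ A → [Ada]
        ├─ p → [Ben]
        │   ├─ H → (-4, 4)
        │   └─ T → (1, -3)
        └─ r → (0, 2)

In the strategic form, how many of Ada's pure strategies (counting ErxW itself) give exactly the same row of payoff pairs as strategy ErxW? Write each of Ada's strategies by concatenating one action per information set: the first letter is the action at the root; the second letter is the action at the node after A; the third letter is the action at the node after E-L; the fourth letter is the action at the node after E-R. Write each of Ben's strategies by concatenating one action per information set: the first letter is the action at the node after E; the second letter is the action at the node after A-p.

2

Row for ErxW (columns LH, LT, RH, RT): (-4,0) (-4,0) (5,5) (5,5).
Under ErxW, Ada's choice at the node after A can never be reached regardless of what Ben does, so varying those choices leaves every outcome unchanged.
Holding the reachable choices fixed and varying the unreachable one freely already gives 2 equivalent strategies.
No other strategy reproduces this row, so those 2 are the full class: EpxW, ErxW.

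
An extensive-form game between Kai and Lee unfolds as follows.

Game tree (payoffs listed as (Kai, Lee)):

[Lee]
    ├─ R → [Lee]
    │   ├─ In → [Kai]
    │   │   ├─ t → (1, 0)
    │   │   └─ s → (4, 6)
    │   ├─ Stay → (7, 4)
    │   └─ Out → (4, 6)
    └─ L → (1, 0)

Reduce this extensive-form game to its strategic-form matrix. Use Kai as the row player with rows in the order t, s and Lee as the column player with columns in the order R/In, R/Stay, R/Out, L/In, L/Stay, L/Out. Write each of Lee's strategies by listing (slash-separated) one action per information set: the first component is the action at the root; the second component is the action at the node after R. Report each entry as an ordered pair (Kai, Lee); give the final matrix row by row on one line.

t: (1,0) (7,4) (4,6) (1,0) (1,0) (1,0) | s: (4,6) (7,4) (4,6) (1,0) (1,0) (1,0)

         R/In   R/Stay    R/Out     L/In   L/Stay    L/Out
   t    (1,0)    (7,4)    (4,6)    (1,0)    (1,0)    (1,0)
   s    (4,6)    (7,4)    (4,6)    (1,0)    (1,0)    (1,0)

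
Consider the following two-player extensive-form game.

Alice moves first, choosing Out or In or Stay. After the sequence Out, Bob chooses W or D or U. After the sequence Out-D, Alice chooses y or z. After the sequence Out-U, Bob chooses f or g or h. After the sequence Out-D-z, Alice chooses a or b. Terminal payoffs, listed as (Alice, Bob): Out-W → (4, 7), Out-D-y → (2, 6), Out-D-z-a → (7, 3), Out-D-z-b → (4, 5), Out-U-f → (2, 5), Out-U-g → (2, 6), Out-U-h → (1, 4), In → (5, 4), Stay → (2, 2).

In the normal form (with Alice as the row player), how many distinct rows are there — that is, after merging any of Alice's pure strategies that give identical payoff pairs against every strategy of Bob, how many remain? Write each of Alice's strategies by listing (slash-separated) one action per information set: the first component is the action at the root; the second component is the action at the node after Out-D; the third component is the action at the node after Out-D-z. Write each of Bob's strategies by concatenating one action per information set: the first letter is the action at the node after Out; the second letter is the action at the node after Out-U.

5

Alice has 12 pure strategies: Out/y/a, Out/y/b, Out/z/a, Out/z/b, In/y/a, In/y/b, In/z/a, In/z/b, Stay/y/a, Stay/y/b, Stay/z/a, Stay/z/b. Columns: Wf, Wg, Wh, Df, Dg, Dh, Uf, Ug, Uh.
{Out/y/a, Out/y/b} → row (4,7) (4,7) (4,7) (2,6) (2,6) (2,6) (2,5) (2,6) (1,4)
{Out/z/a} → row (4,7) (4,7) (4,7) (7,3) (7,3) (7,3) (2,5) (2,6) (1,4)
{Out/z/b} → row (4,7) (4,7) (4,7) (4,5) (4,5) (4,5) (2,5) (2,6) (1,4)
{In/y/a, In/y/b, In/z/a, In/z/b} → row (5,4) (5,4) (5,4) (5,4) (5,4) (5,4) (5,4) (5,4) (5,4)
{Stay/y/a, Stay/y/b, Stay/z/a, Stay/z/b} → row (2,2) (2,2) (2,2) (2,2) (2,2) (2,2) (2,2) (2,2) (2,2)
That's 5 distinct rows out of 12 strategies.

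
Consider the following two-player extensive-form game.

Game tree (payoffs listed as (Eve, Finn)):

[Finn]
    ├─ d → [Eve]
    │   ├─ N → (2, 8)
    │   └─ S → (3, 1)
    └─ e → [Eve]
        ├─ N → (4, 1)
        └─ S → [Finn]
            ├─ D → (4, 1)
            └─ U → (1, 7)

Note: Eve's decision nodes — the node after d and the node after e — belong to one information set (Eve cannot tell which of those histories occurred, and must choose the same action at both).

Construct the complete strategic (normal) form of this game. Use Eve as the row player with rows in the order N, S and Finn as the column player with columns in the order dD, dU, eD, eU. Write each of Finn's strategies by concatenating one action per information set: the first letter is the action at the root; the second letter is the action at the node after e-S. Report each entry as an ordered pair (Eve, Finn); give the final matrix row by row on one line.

N: (2,8) (2,8) (4,1) (4,1) | S: (3,1) (3,1) (4,1) (1,7)

           dD       dU       eD       eU
   N    (2,8)    (2,8)    (4,1)    (4,1)
   S    (3,1)    (3,1)    (4,1)    (1,7)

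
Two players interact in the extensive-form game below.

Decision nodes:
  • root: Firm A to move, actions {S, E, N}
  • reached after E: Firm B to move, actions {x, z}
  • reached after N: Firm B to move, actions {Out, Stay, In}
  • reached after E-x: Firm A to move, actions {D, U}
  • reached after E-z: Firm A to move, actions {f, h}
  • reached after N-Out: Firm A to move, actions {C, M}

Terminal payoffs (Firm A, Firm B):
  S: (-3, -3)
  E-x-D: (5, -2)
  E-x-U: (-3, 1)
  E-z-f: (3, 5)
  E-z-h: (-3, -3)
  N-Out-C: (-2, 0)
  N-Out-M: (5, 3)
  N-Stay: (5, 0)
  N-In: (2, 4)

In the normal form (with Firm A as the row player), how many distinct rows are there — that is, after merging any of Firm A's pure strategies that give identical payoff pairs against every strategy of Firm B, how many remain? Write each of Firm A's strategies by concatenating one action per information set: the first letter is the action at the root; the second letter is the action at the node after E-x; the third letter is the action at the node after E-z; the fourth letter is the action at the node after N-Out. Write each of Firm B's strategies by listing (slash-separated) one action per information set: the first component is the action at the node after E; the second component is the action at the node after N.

7

Firm A has 24 pure strategies: SDfC, SDfM, SDhC, SDhM, SUfC, SUfM, SUhC, SUhM, EDfC, EDfM, EDhC, EDhM, EUfC, EUfM, EUhC, EUhM, NDfC, NDfM, NDhC, NDhM, NUfC, NUfM, NUhC, NUhM. Columns: x/Out, x/Stay, x/In, z/Out, z/Stay, z/In.
{SDfC, SDfM, SDhC, SDhM, SUfC, SUfM, SUhC, SUhM} → row (-3,-3) (-3,-3) (-3,-3) (-3,-3) (-3,-3) (-3,-3)
{EDfC, EDfM} → row (5,-2) (5,-2) (5,-2) (3,5) (3,5) (3,5)
{EDhC, EDhM} → row (5,-2) (5,-2) (5,-2) (-3,-3) (-3,-3) (-3,-3)
{EUfC, EUfM} → row (-3,1) (-3,1) (-3,1) (3,5) (3,5) (3,5)
{EUhC, EUhM} → row (-3,1) (-3,1) (-3,1) (-3,-3) (-3,-3) (-3,-3)
{NDfC, NDhC, NUfC, NUhC} → row (-2,0) (5,0) (2,4) (-2,0) (5,0) (2,4)
{NDfM, NDhM, NUfM, NUhM} → row (5,3) (5,0) (2,4) (5,3) (5,0) (2,4)
That's 7 distinct rows out of 24 strategies.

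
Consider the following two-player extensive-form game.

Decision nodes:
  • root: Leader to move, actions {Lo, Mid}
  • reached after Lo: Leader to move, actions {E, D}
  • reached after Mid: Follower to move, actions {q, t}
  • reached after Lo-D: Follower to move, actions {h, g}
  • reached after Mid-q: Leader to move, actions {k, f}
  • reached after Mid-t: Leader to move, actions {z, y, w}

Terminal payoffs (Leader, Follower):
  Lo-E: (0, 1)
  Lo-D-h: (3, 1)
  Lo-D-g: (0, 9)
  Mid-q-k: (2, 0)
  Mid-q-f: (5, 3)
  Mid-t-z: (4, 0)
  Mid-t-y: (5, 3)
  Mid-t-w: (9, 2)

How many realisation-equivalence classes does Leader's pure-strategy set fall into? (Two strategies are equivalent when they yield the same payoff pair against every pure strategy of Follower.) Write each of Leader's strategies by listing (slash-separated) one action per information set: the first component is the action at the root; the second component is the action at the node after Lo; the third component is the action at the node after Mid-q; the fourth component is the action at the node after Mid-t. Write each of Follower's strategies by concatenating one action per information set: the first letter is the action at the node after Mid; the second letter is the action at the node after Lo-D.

Leader has 24 pure strategies: Lo/E/k/z, Lo/E/k/y, Lo/E/k/w, Lo/E/f/z, Lo/E/f/y, Lo/E/f/w, Lo/D/k/z, Lo/D/k/y, Lo/D/k/w, Lo/D/f/z, Lo/D/f/y, Lo/D/f/w, Mid/E/k/z, Mid/E/k/y, Mid/E/k/w, Mid/E/f/z, Mid/E/f/y, Mid/E/f/w, Mid/D/k/z, Mid/D/k/y, Mid/D/k/w, Mid/D/f/z, Mid/D/f/y, Mid/D/f/w. Columns: qh, qg, th, tg.
{Lo/E/k/z, Lo/E/k/y, Lo/E/k/w, Lo/E/f/z, Lo/E/f/y, Lo/E/f/w} → row (0,1) (0,1) (0,1) (0,1)
{Lo/D/k/z, Lo/D/k/y, Lo/D/k/w, Lo/D/f/z, Lo/D/f/y, Lo/D/f/w} → row (3,1) (0,9) (3,1) (0,9)
{Mid/E/k/z, Mid/D/k/z} → row (2,0) (2,0) (4,0) (4,0)
{Mid/E/k/y, Mid/D/k/y} → row (2,0) (2,0) (5,3) (5,3)
{Mid/E/k/w, Mid/D/k/w} → row (2,0) (2,0) (9,2) (9,2)
{Mid/E/f/z, Mid/D/f/z} → row (5,3) (5,3) (4,0) (4,0)
{Mid/E/f/y, Mid/D/f/y} → row (5,3) (5,3) (5,3) (5,3)
{Mid/E/f/w, Mid/D/f/w} → row (5,3) (5,3) (9,2) (9,2)
That's 8 distinct rows out of 24 strategies.

8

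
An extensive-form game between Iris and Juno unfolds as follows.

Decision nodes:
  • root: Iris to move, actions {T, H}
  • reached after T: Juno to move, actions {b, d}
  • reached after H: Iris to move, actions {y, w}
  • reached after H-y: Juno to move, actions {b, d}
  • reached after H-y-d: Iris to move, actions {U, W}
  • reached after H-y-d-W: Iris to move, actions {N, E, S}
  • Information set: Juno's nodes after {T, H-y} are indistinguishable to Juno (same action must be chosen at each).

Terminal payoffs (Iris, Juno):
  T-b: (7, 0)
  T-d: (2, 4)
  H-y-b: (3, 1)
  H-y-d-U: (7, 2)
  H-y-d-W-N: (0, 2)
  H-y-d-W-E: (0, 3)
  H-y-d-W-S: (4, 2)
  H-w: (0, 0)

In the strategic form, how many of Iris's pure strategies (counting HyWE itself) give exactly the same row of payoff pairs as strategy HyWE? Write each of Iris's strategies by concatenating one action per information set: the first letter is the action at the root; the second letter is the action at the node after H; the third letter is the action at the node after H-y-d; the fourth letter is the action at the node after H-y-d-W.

Row for HyWE (columns b, d): (3,1) (0,3).
Every one of Iris's information sets is on the play path for some reply by Juno when Iris follows HyWE.
Changing the action at any of them therefore changes at least one column, so only HyWE itself gives this row.

1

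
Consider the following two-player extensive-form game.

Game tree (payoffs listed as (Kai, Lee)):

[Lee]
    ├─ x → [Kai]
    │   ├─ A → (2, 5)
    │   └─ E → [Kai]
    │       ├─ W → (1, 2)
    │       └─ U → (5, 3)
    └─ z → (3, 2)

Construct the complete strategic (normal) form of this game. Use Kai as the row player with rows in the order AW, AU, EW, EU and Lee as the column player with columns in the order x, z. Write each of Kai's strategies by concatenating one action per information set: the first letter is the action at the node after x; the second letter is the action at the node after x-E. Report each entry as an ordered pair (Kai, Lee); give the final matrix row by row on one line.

AW: (2,5) (3,2) | AU: (2,5) (3,2) | EW: (1,2) (3,2) | EU: (5,3) (3,2)

Row AW: x→(2,5), z→(3,2)
Row AU: x→(2,5), z→(3,2)
Row EW: x→(1,2), z→(3,2)
Row EU: x→(5,3), z→(3,2)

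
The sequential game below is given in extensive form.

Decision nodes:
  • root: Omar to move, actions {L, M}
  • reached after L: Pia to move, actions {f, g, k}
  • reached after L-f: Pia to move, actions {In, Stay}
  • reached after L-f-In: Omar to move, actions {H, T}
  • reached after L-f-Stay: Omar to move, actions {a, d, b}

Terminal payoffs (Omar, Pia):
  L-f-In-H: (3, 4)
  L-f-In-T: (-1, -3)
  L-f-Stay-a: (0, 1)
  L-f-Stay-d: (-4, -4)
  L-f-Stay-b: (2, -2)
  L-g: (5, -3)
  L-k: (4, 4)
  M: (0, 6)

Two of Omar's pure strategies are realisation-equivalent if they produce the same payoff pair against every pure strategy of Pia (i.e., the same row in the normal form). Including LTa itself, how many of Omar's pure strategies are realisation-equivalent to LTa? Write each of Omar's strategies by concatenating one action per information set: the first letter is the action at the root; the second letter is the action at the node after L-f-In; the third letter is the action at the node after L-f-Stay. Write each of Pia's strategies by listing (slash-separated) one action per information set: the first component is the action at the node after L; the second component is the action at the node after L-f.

1

Row for LTa (columns f/In, f/Stay, g/In, g/Stay, k/In, k/Stay): (-1,-3) (0,1) (5,-3) (5,-3) (4,4) (4,4).
Every one of Omar's information sets is on the play path for some reply by Pia when Omar follows LTa.
Changing the action at any of them therefore changes at least one column, so only LTa itself gives this row.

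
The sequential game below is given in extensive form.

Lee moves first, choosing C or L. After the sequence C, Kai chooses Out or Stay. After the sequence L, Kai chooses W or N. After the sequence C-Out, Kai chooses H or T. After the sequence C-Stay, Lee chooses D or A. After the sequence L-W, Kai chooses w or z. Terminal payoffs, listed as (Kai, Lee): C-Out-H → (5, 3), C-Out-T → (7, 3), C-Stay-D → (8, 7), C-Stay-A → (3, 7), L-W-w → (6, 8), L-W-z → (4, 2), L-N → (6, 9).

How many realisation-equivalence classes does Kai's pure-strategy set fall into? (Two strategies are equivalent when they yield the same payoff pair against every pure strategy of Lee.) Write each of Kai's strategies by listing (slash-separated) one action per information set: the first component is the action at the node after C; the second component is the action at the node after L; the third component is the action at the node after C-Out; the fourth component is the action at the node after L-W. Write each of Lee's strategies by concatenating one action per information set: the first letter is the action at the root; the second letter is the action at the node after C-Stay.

Kai has 16 pure strategies: Out/W/H/w, Out/W/H/z, Out/W/T/w, Out/W/T/z, Out/N/H/w, Out/N/H/z, Out/N/T/w, Out/N/T/z, Stay/W/H/w, Stay/W/H/z, Stay/W/T/w, Stay/W/T/z, Stay/N/H/w, Stay/N/H/z, Stay/N/T/w, Stay/N/T/z. Columns: CD, CA, LD, LA.
{Out/W/H/w} → row (5,3) (5,3) (6,8) (6,8)
{Out/W/H/z} → row (5,3) (5,3) (4,2) (4,2)
{Out/W/T/w} → row (7,3) (7,3) (6,8) (6,8)
{Out/W/T/z} → row (7,3) (7,3) (4,2) (4,2)
{Out/N/H/w, Out/N/H/z} → row (5,3) (5,3) (6,9) (6,9)
{Out/N/T/w, Out/N/T/z} → row (7,3) (7,3) (6,9) (6,9)
{Stay/W/H/w, Stay/W/T/w} → row (8,7) (3,7) (6,8) (6,8)
{Stay/W/H/z, Stay/W/T/z} → row (8,7) (3,7) (4,2) (4,2)
{Stay/N/H/w, Stay/N/H/z, Stay/N/T/w, Stay/N/T/z} → row (8,7) (3,7) (6,9) (6,9)
That's 9 distinct rows out of 16 strategies.

9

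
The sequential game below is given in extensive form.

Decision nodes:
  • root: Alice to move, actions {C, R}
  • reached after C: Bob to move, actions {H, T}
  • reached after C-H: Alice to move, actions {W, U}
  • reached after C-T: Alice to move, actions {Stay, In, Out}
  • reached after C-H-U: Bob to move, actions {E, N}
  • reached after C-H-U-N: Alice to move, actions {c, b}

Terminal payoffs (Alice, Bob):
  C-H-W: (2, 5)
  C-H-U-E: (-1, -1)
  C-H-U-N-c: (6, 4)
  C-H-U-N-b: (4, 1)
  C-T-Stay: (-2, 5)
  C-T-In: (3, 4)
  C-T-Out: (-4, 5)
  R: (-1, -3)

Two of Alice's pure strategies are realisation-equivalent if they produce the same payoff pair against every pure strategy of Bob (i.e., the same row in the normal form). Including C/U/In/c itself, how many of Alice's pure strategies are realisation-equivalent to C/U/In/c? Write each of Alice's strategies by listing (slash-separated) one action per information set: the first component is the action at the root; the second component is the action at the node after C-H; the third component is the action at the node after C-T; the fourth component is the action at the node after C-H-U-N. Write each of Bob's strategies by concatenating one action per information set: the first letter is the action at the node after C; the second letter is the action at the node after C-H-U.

1

Row for C/U/In/c (columns HE, HN, TE, TN): (-1,-1) (6,4) (3,4) (3,4).
Every one of Alice's information sets is on the play path for some reply by Bob when Alice follows C/U/In/c.
Changing the action at any of them therefore changes at least one column, so only C/U/In/c itself gives this row.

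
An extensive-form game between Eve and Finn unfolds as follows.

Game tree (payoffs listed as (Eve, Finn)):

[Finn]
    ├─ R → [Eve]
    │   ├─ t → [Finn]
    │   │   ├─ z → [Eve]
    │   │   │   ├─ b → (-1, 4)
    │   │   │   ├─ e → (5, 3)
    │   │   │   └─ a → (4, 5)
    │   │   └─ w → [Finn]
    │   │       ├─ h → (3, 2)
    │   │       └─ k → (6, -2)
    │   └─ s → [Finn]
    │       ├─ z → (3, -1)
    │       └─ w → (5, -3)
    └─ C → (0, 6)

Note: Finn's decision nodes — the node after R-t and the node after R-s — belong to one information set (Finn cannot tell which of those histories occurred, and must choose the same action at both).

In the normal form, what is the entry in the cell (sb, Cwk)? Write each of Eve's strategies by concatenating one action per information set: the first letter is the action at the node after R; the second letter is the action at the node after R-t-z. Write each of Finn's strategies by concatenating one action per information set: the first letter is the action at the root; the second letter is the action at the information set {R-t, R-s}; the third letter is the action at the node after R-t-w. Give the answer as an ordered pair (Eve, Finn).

(0, 6)

Trace the play path from the root:
  Finn plays C
→ terminal payoff (0, 6).
(Eve's choice at the node after R is never reached on this path, so it doesn't affect the outcome.)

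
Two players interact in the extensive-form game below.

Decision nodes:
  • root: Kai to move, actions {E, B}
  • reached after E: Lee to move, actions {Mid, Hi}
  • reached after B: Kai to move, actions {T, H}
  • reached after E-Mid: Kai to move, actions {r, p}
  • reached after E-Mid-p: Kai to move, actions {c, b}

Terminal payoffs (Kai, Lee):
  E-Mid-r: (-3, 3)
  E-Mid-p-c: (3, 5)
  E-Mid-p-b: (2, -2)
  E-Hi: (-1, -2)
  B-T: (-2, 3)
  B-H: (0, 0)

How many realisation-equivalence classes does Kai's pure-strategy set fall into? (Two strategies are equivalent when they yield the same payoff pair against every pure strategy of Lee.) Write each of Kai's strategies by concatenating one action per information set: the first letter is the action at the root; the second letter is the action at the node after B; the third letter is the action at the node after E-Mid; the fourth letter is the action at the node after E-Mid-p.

Kai has 16 pure strategies: ETrc, ETrb, ETpc, ETpb, EHrc, EHrb, EHpc, EHpb, BTrc, BTrb, BTpc, BTpb, BHrc, BHrb, BHpc, BHpb. Columns: Mid, Hi.
{ETrc, ETrb, EHrc, EHrb} → row (-3,3) (-1,-2)
{ETpc, EHpc} → row (3,5) (-1,-2)
{ETpb, EHpb} → row (2,-2) (-1,-2)
{BTrc, BTrb, BTpc, BTpb} → row (-2,3) (-2,3)
{BHrc, BHrb, BHpc, BHpb} → row (0,0) (0,0)
That's 5 distinct rows out of 16 strategies.

5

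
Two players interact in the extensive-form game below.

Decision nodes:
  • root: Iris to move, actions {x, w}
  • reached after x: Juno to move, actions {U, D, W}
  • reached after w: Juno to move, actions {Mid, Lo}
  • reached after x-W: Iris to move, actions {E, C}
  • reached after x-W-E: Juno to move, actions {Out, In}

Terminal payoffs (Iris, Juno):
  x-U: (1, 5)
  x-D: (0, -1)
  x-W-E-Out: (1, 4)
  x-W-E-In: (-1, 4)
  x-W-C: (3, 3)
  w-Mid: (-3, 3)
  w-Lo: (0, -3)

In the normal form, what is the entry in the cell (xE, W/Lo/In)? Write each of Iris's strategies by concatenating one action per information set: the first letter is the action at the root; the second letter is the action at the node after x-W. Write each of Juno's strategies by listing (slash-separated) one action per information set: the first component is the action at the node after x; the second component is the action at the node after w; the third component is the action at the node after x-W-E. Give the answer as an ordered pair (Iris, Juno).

Trace the play path from the root:
  Iris plays x
  Juno plays W at [x]
  Iris plays E at [x-W]
  Juno plays In at [x-W-E]
→ terminal payoff (-1, 4).
(Juno's choice at the node after w is never reached on this path, so it doesn't affect the outcome.)

(-1, 4)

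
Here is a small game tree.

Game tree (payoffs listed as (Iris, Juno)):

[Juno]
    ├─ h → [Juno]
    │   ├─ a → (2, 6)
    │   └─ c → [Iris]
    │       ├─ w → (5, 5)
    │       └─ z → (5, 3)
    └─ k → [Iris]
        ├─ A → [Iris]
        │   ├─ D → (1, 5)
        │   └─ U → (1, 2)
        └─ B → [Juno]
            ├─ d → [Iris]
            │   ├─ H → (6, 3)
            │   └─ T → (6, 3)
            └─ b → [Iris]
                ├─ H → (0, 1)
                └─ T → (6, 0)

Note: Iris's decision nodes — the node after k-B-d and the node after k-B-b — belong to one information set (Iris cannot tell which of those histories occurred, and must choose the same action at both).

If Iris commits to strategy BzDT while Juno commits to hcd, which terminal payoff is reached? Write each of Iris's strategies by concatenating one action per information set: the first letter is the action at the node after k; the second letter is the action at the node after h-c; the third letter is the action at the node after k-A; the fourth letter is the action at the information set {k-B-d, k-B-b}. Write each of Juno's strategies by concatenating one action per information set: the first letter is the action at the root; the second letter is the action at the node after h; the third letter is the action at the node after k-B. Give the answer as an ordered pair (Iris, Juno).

(5, 3)

Trace the play path from the root:
  Juno plays h
  Juno plays c at [h]
  Iris plays z at [h-c]
→ terminal payoff (5, 3).
(Iris's choice at the node after k is never reached on this path, so it doesn't affect the outcome.)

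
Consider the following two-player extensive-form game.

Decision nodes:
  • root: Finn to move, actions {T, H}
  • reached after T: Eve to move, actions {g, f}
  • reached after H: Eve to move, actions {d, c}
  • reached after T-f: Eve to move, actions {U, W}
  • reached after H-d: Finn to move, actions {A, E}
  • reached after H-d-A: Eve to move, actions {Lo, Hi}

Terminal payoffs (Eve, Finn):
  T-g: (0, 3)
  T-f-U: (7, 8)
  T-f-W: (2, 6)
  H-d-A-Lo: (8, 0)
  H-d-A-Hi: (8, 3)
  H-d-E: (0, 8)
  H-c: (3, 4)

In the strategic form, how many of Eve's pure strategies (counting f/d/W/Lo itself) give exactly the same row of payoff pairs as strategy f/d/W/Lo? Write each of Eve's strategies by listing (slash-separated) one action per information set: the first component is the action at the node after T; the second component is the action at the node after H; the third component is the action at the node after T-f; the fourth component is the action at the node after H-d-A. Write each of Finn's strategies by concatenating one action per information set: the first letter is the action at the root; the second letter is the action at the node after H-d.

1

Row for f/d/W/Lo (columns TA, TE, HA, HE): (2,6) (2,6) (8,0) (0,8).
Every one of Eve's information sets is on the play path for some reply by Finn when Eve follows f/d/W/Lo.
Changing the action at any of them therefore changes at least one column, so only f/d/W/Lo itself gives this row.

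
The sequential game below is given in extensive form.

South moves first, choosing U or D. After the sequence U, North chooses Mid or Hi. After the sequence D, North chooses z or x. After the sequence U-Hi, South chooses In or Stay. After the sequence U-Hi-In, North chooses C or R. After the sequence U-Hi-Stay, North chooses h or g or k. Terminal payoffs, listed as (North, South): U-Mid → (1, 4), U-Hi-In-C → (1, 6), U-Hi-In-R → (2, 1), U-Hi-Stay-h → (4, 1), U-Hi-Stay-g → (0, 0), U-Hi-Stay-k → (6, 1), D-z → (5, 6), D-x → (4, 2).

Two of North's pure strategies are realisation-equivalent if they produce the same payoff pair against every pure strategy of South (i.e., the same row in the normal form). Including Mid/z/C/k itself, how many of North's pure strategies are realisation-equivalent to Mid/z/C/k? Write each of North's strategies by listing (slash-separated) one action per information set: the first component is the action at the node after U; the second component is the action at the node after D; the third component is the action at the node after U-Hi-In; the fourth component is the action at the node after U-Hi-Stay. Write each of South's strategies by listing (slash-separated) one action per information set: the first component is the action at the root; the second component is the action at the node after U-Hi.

6

Row for Mid/z/C/k (columns U/In, U/Stay, D/In, D/Stay): (1,4) (1,4) (5,6) (5,6).
Under Mid/z/C/k, North's choice at the node after U-Hi-In and at the node after U-Hi-Stay can never be reached regardless of what South does, so varying those choices leaves every outcome unchanged.
Holding the reachable choices fixed and varying the unreachable ones freely already gives 2 × 3 = 6 equivalent strategies.
No other strategy reproduces this row, so those 6 are the full class: Mid/z/C/h, Mid/z/C/g, Mid/z/C/k, Mid/z/R/h, Mid/z/R/g, Mid/z/R/k.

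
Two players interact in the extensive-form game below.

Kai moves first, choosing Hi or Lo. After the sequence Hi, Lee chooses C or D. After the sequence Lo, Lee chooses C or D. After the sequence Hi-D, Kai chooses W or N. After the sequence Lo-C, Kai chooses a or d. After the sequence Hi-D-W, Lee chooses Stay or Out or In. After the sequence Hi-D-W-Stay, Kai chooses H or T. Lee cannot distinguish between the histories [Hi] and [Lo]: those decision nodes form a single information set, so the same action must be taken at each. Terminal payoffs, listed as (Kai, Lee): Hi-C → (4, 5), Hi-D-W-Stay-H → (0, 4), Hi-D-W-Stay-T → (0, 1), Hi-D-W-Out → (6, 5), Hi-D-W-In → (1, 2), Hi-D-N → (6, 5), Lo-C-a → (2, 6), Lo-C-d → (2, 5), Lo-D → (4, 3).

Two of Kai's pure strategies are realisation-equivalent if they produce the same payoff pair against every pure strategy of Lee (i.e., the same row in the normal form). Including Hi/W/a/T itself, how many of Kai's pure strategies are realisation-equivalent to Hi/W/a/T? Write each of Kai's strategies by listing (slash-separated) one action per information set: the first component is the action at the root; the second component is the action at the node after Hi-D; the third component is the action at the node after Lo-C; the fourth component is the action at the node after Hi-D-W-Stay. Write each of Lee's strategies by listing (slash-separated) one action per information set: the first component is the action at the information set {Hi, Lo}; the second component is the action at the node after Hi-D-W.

2

Row for Hi/W/a/T (columns C/Stay, C/Out, C/In, D/Stay, D/Out, D/In): (4,5) (4,5) (4,5) (0,1) (6,5) (1,2).
Under Hi/W/a/T, Kai's choice at the node after Lo-C can never be reached regardless of what Lee does, so varying those choices leaves every outcome unchanged.
Holding the reachable choices fixed and varying the unreachable one freely already gives 2 equivalent strategies.
No other strategy reproduces this row, so those 2 are the full class: Hi/W/a/T, Hi/W/d/T.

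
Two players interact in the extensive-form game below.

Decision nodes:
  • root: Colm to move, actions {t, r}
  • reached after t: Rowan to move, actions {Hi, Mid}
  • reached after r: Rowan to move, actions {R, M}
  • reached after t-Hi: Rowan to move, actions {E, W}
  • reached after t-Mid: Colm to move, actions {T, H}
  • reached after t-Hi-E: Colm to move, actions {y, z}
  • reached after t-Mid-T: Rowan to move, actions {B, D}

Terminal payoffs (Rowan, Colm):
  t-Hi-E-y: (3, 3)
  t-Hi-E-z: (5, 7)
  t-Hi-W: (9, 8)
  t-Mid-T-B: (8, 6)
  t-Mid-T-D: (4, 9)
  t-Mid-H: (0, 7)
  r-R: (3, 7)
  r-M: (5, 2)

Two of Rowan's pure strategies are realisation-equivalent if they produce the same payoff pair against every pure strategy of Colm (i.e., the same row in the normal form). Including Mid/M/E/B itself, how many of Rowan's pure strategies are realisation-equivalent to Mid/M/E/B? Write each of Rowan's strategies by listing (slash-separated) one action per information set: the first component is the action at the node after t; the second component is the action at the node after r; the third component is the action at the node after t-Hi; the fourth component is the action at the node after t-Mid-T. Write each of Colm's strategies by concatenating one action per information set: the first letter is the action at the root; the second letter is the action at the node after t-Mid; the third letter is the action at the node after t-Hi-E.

Row for Mid/M/E/B (columns tTy, tTz, tHy, tHz, rTy, rTz, rHy, rHz): (8,6) (8,6) (0,7) (0,7) (5,2) (5,2) (5,2) (5,2).
Under Mid/M/E/B, Rowan's choice at the node after t-Hi can never be reached regardless of what Colm does, so varying those choices leaves every outcome unchanged.
Holding the reachable choices fixed and varying the unreachable one freely already gives 2 equivalent strategies.
No other strategy reproduces this row, so those 2 are the full class: Mid/M/E/B, Mid/M/W/B.

2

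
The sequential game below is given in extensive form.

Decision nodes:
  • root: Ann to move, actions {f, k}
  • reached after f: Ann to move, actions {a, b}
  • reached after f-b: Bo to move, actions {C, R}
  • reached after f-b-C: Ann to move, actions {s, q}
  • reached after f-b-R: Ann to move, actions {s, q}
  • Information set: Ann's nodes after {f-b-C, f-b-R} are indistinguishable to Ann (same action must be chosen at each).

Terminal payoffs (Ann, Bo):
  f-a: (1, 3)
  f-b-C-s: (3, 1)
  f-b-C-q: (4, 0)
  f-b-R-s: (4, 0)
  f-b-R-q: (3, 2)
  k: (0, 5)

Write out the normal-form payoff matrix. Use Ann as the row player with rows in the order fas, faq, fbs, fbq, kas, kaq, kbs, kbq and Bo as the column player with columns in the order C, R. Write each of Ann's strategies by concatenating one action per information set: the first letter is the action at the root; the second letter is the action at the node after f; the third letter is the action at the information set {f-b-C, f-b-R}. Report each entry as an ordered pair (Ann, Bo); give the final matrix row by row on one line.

fas: (1,3) (1,3) | faq: (1,3) (1,3) | fbs: (3,1) (4,0) | fbq: (4,0) (3,2) | kas: (0,5) (0,5) | kaq: (0,5) (0,5) | kbs: (0,5) (0,5) | kbq: (0,5) (0,5)

            C        R
 fas    (1,3)    (1,3)
 faq    (1,3)    (1,3)
 fbs    (3,1)    (4,0)
 fbq    (4,0)    (3,2)
 kas    (0,5)    (0,5)
 kaq    (0,5)    (0,5)
 kbs    (0,5)    (0,5)
 kbq    (0,5)    (0,5)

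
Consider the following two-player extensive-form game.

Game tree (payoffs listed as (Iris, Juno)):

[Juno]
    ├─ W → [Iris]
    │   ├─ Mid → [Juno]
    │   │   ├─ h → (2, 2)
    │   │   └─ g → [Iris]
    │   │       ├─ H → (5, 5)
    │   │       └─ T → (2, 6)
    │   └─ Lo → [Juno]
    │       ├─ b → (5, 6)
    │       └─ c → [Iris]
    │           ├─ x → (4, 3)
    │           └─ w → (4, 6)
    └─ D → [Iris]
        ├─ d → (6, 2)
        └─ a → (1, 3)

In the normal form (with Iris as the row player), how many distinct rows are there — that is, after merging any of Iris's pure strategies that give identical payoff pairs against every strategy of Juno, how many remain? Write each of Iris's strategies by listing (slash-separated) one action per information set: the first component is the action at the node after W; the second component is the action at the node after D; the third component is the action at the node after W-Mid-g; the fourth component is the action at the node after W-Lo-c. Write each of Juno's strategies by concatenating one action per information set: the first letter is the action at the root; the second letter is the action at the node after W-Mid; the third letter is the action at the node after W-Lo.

8

Iris has 16 pure strategies: Mid/d/H/x, Mid/d/H/w, Mid/d/T/x, Mid/d/T/w, Mid/a/H/x, Mid/a/H/w, Mid/a/T/x, Mid/a/T/w, Lo/d/H/x, Lo/d/H/w, Lo/d/T/x, Lo/d/T/w, Lo/a/H/x, Lo/a/H/w, Lo/a/T/x, Lo/a/T/w. Columns: Whb, Whc, Wgb, Wgc, Dhb, Dhc, Dgb, Dgc.
{Mid/d/H/x, Mid/d/H/w} → row (2,2) (2,2) (5,5) (5,5) (6,2) (6,2) (6,2) (6,2)
{Mid/d/T/x, Mid/d/T/w} → row (2,2) (2,2) (2,6) (2,6) (6,2) (6,2) (6,2) (6,2)
{Mid/a/H/x, Mid/a/H/w} → row (2,2) (2,2) (5,5) (5,5) (1,3) (1,3) (1,3) (1,3)
{Mid/a/T/x, Mid/a/T/w} → row (2,2) (2,2) (2,6) (2,6) (1,3) (1,3) (1,3) (1,3)
{Lo/d/H/x, Lo/d/T/x} → row (5,6) (4,3) (5,6) (4,3) (6,2) (6,2) (6,2) (6,2)
{Lo/d/H/w, Lo/d/T/w} → row (5,6) (4,6) (5,6) (4,6) (6,2) (6,2) (6,2) (6,2)
{Lo/a/H/x, Lo/a/T/x} → row (5,6) (4,3) (5,6) (4,3) (1,3) (1,3) (1,3) (1,3)
{Lo/a/H/w, Lo/a/T/w} → row (5,6) (4,6) (5,6) (4,6) (1,3) (1,3) (1,3) (1,3)
That's 8 distinct rows out of 16 strategies.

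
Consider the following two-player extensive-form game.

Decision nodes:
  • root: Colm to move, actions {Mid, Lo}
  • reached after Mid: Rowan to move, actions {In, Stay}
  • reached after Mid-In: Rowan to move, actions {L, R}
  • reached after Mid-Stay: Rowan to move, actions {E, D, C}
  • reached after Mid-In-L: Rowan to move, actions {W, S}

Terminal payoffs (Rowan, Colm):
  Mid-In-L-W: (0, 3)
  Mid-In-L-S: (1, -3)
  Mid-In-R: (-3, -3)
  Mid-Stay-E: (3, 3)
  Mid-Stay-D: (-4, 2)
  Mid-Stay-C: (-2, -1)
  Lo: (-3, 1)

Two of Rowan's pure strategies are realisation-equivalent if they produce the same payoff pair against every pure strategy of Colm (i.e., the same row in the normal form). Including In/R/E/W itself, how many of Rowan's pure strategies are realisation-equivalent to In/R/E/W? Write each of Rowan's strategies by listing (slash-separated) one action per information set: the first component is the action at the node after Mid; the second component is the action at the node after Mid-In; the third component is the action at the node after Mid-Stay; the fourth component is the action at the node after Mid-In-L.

6

Row for In/R/E/W (columns Mid, Lo): (-3,-3) (-3,1).
Under In/R/E/W, Rowan's choice at the node after Mid-Stay and at the node after Mid-In-L can never be reached regardless of what Colm does, so varying those choices leaves every outcome unchanged.
Holding the reachable choices fixed and varying the unreachable ones freely already gives 3 × 2 = 6 equivalent strategies.
No other strategy reproduces this row, so those 6 are the full class: In/R/E/W, In/R/E/S, In/R/D/W, In/R/D/S, In/R/C/W, In/R/C/S.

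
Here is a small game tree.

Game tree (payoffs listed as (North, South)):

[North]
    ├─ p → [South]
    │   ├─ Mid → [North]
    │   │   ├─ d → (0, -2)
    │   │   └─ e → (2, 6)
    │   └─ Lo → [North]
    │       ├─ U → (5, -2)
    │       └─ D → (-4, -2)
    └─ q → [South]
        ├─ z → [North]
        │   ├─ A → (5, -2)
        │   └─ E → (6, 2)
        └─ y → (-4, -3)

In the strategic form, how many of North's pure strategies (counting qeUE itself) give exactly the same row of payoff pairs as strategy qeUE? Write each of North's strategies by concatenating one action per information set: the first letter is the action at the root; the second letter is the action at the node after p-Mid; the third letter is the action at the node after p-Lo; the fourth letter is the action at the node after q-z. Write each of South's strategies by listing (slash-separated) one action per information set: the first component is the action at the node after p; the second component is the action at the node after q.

4

Row for qeUE (columns Mid/z, Mid/y, Lo/z, Lo/y): (6,2) (-4,-3) (6,2) (-4,-3).
Under qeUE, North's choice at the node after p-Mid and at the node after p-Lo can never be reached regardless of what South does, so varying those choices leaves every outcome unchanged.
Holding the reachable choices fixed and varying the unreachable ones freely already gives 2 × 2 = 4 equivalent strategies.
No other strategy reproduces this row, so those 4 are the full class: qdUE, qdDE, qeUE, qeDE.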